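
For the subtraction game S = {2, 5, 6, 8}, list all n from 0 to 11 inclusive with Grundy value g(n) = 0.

0, 1, 4, 11

Grundy values for subtraction set {2, 5, 6, 8}:
k:     0  1  2  3  4  5  6  7  8  9 10 11
g(k):  0  0  1  1  0  2  1  3  2  2  3  0
The P-positions (g = 0) in 0..11 are 0, 1, 4, 11.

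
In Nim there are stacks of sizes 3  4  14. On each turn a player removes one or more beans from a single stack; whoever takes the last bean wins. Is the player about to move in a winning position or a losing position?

Winning position

Compute the nim-sum pairwise:
3 XOR 4 = 7
7 XOR 14 = 9
The nim-sum is 9 ≠ 0, so this is an N-position: the player to move can win.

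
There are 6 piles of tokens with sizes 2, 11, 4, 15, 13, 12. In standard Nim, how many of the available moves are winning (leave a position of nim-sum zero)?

3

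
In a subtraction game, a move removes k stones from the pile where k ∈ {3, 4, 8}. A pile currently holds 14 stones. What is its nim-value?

Compute g(0), g(1), … for moves {3, 4, 8}:
g(0) = mex{} = 0
g(1) = mex{} = 0
g(2) = mex{} = 0
g(3) = mex{0} = 1
g(4) = mex{0} = 1
g(5) = mex{0} = 1
g(6) = mex{0,1} = 2
g(7) = mex{1} = 0
g(8) = mex{0,1} = 2
g(9) = mex{0,1,2} = 3
g(10) = mex{0,2} = 1
g(11) = mex{0,1,2} = 3
g(12) = mex{1,2,3} = 0
g(13) = mex{1,3} = 0
g(14) = mex{1,2,3} = 0
So g(14) = 0.

0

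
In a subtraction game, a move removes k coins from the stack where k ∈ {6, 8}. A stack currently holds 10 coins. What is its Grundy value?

1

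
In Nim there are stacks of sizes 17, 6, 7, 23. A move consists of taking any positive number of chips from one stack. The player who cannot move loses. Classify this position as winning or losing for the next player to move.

Write each in binary and XOR column by column:
  10001  (17)
  00110  (6)
  00111  (7)
  10111  (23)
  -----
  00111  (7)
The nim-sum is 7 ≠ 0, so this is an N-position: the player to move can win.

Winning position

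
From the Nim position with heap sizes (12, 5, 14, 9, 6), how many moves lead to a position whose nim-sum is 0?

3

Bitwise XOR of the heap sizes:
  1100  (12)
  0101  (5)
  1110  (14)
  1001  (9)
  0110  (6)
  ----
  1000  (8)
The overall nim-sum is X = 8. A heap of size p has a winning move iff p XOR X < p (reduce it to p XOR X).
  12: 12 XOR 8 = 4 < 12 — winning move (to 4).
  5: 5 XOR 8 = 13 ≥ 5 — no move.
  14: 14 XOR 8 = 6 < 14 — winning move (to 6).
  9: 9 XOR 8 = 1 < 9 — winning move (to 1).
  6: 6 XOR 8 = 14 ≥ 6 — no move.
That gives 3 winning moves.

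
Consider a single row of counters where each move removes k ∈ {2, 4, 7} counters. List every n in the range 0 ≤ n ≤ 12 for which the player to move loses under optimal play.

0, 1, 6, 9, 12

Compute g(0), g(1), … for moves {2, 4, 7}:
k:     0  1  2  3  4  5  6  7  8  9 10 11 12
g(k):  0  0  1  1  2  2  0  3  1  0  2  1  0
The P-positions (g = 0) in 0..12 are 0, 1, 6, 9, 12.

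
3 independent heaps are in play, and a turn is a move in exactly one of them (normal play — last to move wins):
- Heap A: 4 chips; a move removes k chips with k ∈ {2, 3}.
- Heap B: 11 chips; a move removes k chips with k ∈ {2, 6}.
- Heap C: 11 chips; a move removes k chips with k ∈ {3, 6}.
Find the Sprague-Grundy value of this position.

Grundy values for heap A (subtraction set {2, 3}):
g(0) = mex{} = 0
g(1) = mex{} = 0
g(2) = mex{0} = 1
g(3) = mex{0} = 1
g(4) = mex{0,1} = 2
So g(4) = 2.
For heap B, compute g(0), g(1), … with moves {2, 6}:
g(0) = mex{} = 0
g(1) = mex{} = 0
g(2) = mex{0} = 1
g(3) = mex{0} = 1
g(4) = mex{1} = 0
g(5) = mex{1} = 0
g(6) = mex{0} = 1
g(7) = mex{0} = 1
g(8) = mex{1} = 0
g(9) = mex{1} = 0
g(10) = mex{0} = 1
g(11) = mex{0} = 1
So g(11) = 1.
Grundy values for heap C (subtraction set {3, 6}):
g(0) = mex{} = 0
g(1) = mex{} = 0
g(2) = mex{} = 0
g(3) = mex{0} = 1
g(4) = mex{0} = 1
g(5) = mex{0} = 1
g(6) = mex{0,1} = 2
g(7) = mex{0,1} = 2
g(8) = mex{0,1} = 2
g(9) = mex{1,2} = 0
g(10) = mex{1,2} = 0
g(11) = mex{1,2} = 0
So g(11) = 0.
The value of a disjunctive sum is the nim-sum of the parts.
Combined value = 2 ⊕ 1 ⊕ 0 = 3.

3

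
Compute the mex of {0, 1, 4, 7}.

The values 0, 1 are all present; 2 is the first non-negative integer missing from the set.

2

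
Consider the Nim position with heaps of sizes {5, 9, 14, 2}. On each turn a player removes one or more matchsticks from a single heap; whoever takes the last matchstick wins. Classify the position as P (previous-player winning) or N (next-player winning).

Nim-sum: 5 ^ 9 ^ 14 ^ 2 = 0.
The nim-sum is 0, so this is a P-position: the player to move is in a losing position under optimal play.

P-position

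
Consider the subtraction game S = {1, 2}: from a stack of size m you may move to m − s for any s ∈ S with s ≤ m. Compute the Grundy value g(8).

2

Build the Grundy sequence with g(k) = mex{g(k−s) : s ∈ {1, 2}, s ≤ k}:
k:     0  1  2  3  4  5  6  7  8
g(k):  0  1  2  0  1  2  0  1  2
So g(8) = 2.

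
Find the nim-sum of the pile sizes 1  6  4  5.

6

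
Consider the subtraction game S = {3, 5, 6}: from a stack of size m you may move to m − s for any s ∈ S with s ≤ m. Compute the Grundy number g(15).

2

Grundy values for subtraction set {3, 5, 6}:
k:     0  1  2  3  4  5  6  7  8  9 10 11 12 13 14 15
g(k):  0  0  0  1  1  1  2  2  2  0  0  0  1  1  1  2
So g(15) = 2.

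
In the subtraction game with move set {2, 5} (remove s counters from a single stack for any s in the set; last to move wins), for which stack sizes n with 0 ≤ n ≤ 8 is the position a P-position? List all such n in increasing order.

Build the Grundy sequence with g(k) = mex{g(k−s) : s ∈ {2, 5}, s ≤ k}:
k:     0  1  2  3  4  5  6  7  8
g(k):  0  0  1  1  0  2  1  0  0
The P-positions (g = 0) in 0..8 are 0, 1, 4, 7, 8.

0, 1, 4, 7, 8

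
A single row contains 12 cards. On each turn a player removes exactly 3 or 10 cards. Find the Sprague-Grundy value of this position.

Build the Grundy sequence with g(k) = mex{g(k−s) : s ∈ {3, 10}, s ≤ k}:
g(0) = mex{} = 0
g(1) = mex{} = 0
g(2) = mex{} = 0
g(3) = mex{0} = 1
g(4) = mex{0} = 1
g(5) = mex{0} = 1
g(6) = mex{1} = 0
g(7) = mex{1} = 0
g(8) = mex{1} = 0
g(9) = mex{0} = 1
g(10) = mex{0} = 1
g(11) = mex{0} = 1
g(12) = mex{0,1} = 2
So g(12) = 2.

2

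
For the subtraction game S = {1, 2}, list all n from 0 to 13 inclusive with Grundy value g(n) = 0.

0, 3, 6, 9, 12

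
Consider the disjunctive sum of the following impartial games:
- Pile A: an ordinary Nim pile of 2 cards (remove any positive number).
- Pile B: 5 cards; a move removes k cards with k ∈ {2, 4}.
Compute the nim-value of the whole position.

0

Pile A is a plain Nim pile of size 2, so its Grundy value is 2.
For pile B, compute g(0), g(1), … with moves {2, 4}:
k:     0  1  2  3  4  5
g(k):  0  0  1  1  2  2
So g(5) = 2.
By the Sprague-Grundy theorem, the Grundy value of a sum of independent games is the XOR of the component values.
Combined value = 2 ⊕ 2 = 0.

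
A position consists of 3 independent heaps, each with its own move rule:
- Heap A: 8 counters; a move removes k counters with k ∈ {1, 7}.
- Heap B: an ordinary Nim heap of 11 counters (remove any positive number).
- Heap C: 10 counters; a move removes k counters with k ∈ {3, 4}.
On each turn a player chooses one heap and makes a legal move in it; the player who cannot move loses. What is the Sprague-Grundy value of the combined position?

10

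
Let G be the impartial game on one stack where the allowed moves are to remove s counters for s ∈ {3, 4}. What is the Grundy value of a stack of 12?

1

Grundy values for subtraction set {3, 4}:
k:     0  1  2  3  4  5  6  7  8  9 10 11 12
g(k):  0  0  0  1  1  1  2  0  0  0  1  1  1
So g(12) = 1.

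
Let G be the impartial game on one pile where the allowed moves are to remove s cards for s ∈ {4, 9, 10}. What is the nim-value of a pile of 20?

1

Compute g(0), g(1), … for moves {4, 9, 10}:
k:     0  1  2  3  4  5  6  7  8  9 10 11 12 13 14 15 16 17 18 19 20
g(k):  0  0  0  0  1  1  1  1  0  2  2  2  1  3  0  0  0  2  1  1  1
So g(20) = 1.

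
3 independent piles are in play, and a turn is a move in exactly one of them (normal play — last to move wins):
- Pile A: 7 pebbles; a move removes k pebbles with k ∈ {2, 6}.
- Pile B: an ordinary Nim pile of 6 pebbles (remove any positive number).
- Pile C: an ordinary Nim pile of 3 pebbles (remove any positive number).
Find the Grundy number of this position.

4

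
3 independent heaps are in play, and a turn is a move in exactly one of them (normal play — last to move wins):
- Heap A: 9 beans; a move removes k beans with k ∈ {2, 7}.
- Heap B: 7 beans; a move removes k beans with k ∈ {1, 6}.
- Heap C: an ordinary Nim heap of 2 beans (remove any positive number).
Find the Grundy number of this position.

2

Grundy values for heap A (subtraction set {2, 7}):
g(0) = mex{} = 0
g(1) = mex{} = 0
g(2) = mex{0} = 1
g(3) = mex{0} = 1
g(4) = mex{1} = 0
g(5) = mex{1} = 0
g(6) = mex{0} = 1
g(7) = mex{0} = 1
g(8) = mex{0,1} = 2
g(9) = mex{1} = 0
So g(9) = 0.
Grundy values for heap B (subtraction set {1, 6}):
k:     0  1  2  3  4  5  6  7
g(k):  0  1  0  1  0  1  2  0
So g(7) = 0.
Heap C is a plain Nim heap of size 2, so its Grundy value is 2.
By the Sprague-Grundy theorem, the Grundy value of a sum of independent games is the XOR of the component values.
Combined value = 0 XOR 0 XOR 2 = 2.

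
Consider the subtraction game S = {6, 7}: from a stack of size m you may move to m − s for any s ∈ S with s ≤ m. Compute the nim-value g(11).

Build the Grundy sequence with g(k) = mex{g(k−s) : s ∈ {6, 7}, s ≤ k}:
g(0) = mex{} = 0
g(1) = mex{} = 0
g(2) = mex{} = 0
g(3) = mex{} = 0
g(4) = mex{} = 0
g(5) = mex{} = 0
g(6) = mex{0} = 1
g(7) = mex{0} = 1
g(8) = mex{0} = 1
g(9) = mex{0} = 1
g(10) = mex{0} = 1
g(11) = mex{0} = 1
So g(11) = 1.

1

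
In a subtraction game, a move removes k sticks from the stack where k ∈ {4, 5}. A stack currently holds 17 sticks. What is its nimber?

2

Grundy values for subtraction set {4, 5}:
k:     0  1  2  3  4  5  6  7  8  9 10 11 12 13 14 15 16 17
g(k):  0  0  0  0  1  1  1  1  2  0  0  0  0  1  1  1  1  2
So g(17) = 2.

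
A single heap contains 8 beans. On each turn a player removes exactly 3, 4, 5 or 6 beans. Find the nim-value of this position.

Grundy values for subtraction set {3, 4, 5, 6}:
g(0) = mex{} = 0
g(1) = mex{} = 0
g(2) = mex{} = 0
g(3) = mex{0} = 1
g(4) = mex{0} = 1
g(5) = mex{0} = 1
g(6) = mex{0,1} = 2
g(7) = mex{0,1} = 2
g(8) = mex{0,1} = 2
So g(8) = 2.

2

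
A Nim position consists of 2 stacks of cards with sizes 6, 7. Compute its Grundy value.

1

Nim-sum: 6 ⊕ 7 = 1.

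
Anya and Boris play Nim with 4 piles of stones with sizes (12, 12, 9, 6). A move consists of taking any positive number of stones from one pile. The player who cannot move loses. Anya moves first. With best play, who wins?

Anya wins

Nim-sum: 12 XOR 12 XOR 9 XOR 6 = 15.
The nim-sum is 15 ≠ 0, so this is an N-position: the player to move can win; Anya has a winning move.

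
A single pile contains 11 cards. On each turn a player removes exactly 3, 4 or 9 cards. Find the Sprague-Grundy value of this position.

1

Grundy values for subtraction set {3, 4, 9}:
g(0) = mex{} = 0
g(1) = mex{} = 0
g(2) = mex{} = 0
g(3) = mex{0} = 1
g(4) = mex{0} = 1
g(5) = mex{0} = 1
g(6) = mex{0,1} = 2
g(7) = mex{1} = 0
g(8) = mex{1} = 0
g(9) = mex{0,1,2} = 3
g(10) = mex{0,2} = 1
g(11) = mex{0} = 1
So g(11) = 1.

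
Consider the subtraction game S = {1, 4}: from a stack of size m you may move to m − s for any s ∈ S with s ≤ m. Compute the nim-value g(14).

Compute g(0), g(1), … for moves {1, 4}:
g(0) = mex{} = 0
g(1) = mex{0} = 1
g(2) = mex{1} = 0
g(3) = mex{0} = 1
g(4) = mex{0,1} = 2
g(5) = mex{1,2} = 0
g(6) = mex{0} = 1
g(7) = mex{1} = 0
g(8) = mex{0,2} = 1
g(9) = mex{0,1} = 2
g(10) = mex{1,2} = 0
g(11) = mex{0} = 1
g(12) = mex{1} = 0
g(13) = mex{0,2} = 1
g(14) = mex{0,1} = 2
So g(14) = 2.

2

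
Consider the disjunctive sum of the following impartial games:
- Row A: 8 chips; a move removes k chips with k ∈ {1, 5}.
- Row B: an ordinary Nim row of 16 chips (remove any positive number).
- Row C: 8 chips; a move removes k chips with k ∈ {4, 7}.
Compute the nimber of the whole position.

For row A, compute g(0), g(1), … with moves {1, 5}:
k:     0  1  2  3  4  5  6  7  8
g(k):  0  1  0  1  0  1  0  1  0
So g(8) = 0.
Row B is a plain Nim row of size 16, so its Grundy value is 16.
Build the Grundy sequence for row C with g(k) = mex{g(k−s) : s ∈ {4, 7}, s ≤ k}:
k:     0  1  2  3  4  5  6  7  8
g(k):  0  0  0  0  1  1  1  1  2
So g(8) = 2.
The value of a disjunctive sum is the nim-sum of the parts.
Combined value = 0 XOR 16 XOR 2 = 18.

18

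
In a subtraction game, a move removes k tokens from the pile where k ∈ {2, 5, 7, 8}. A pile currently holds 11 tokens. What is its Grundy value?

3

Compute g(0), g(1), … for moves {2, 5, 7, 8}:
g(0) = mex{} = 0
g(1) = mex{} = 0
g(2) = mex{0} = 1
g(3) = mex{0} = 1
g(4) = mex{1} = 0
g(5) = mex{0,1} = 2
g(6) = mex{0} = 1
g(7) = mex{0,1,2} = 3
g(8) = mex{0,1} = 2
g(9) = mex{0,1,3} = 2
g(10) = mex{1,2} = 0
g(11) = mex{0,1,2} = 3
So g(11) = 3.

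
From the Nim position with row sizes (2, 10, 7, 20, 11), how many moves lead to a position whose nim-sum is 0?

Nim-sum: 2 XOR 10 XOR 7 XOR 20 XOR 11 = 16.
The overall nim-sum is X = 16. A row of size p has a winning move iff p XOR X < p (reduce it to p XOR X).
  2: 2 XOR 16 = 18 ≥ 2 — no move.
  10: 10 XOR 16 = 26 ≥ 10 — no move.
  7: 7 XOR 16 = 23 ≥ 7 — no move.
  20: 20 XOR 16 = 4 < 20 — winning move (to 4).
  11: 11 XOR 16 = 27 ≥ 11 — no move.
That gives 1 winning move.

1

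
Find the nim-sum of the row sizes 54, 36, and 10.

24

Compute the nim-sum pairwise:
54 ^ 36 = 18
18 ^ 10 = 24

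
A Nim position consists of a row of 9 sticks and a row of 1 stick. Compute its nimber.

8

Compute the nim-sum pairwise:
9 ^ 1 = 8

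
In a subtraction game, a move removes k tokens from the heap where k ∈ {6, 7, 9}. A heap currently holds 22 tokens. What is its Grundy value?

Compute g(0), g(1), … for moves {6, 7, 9}:
k:     0  1  2  3  4  5  6  7  8  9 10 11 12 13 14 15 16 17 18 19 20 21 22
g(k):  0  0  0  0  0  0  1  1  1  1  1  1  2  2  2  0  0  0  0  0  0  1  1
So g(22) = 1.

1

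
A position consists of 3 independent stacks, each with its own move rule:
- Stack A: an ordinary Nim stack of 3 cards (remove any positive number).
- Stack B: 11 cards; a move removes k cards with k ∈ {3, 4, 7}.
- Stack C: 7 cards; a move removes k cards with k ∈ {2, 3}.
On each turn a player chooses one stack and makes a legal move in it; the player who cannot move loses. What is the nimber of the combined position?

Stack A is a plain Nim stack of size 3, so its Grundy value is 3.
Grundy values for stack B (subtraction set {3, 4, 7}):
k:     0  1  2  3  4  5  6  7  8  9 10 11
g(k):  0  0  0  1  1  1  2  2  2  3  0  0
So g(11) = 0.
Build the Grundy sequence for stack C with g(k) = mex{g(k−s) : s ∈ {2, 3}, s ≤ k}:
k:     0  1  2  3  4  5  6  7
g(k):  0  0  1  1  2  0  0  1
So g(7) = 1.
The value of a disjunctive sum is the nim-sum of the parts.
Combined value = 3 XOR 0 XOR 1 = 2.

2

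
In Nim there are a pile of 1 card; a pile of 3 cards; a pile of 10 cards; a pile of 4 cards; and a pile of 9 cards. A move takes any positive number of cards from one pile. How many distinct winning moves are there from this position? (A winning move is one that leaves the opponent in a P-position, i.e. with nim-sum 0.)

1

Compute the nim-sum pairwise:
1 XOR 3 = 2
2 XOR 10 = 8
8 XOR 4 = 12
12 XOR 9 = 5
The overall nim-sum is X = 5. A pile of size p has a winning move iff p XOR X < p (reduce it to p XOR X).
  1: 1 XOR 5 = 4 ≥ 1 — no move.
  3: 3 XOR 5 = 6 ≥ 3 — no move.
  10: 10 XOR 5 = 15 ≥ 10 — no move.
  4: 4 XOR 5 = 1 < 4 — winning move (to 1).
  9: 9 XOR 5 = 12 ≥ 9 — no move.
That gives 1 winning move.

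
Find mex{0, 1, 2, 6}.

3

The values 0, 1, 2 are all present; 3 is the first non-negative integer missing from the set.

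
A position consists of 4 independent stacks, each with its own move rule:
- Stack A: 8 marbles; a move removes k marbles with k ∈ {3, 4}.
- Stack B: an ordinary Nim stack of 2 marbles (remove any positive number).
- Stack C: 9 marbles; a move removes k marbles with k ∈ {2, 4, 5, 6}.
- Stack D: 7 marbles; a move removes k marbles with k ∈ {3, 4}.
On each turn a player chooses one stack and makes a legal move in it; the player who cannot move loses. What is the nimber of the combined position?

2

For stack A, compute g(0), g(1), … with moves {3, 4}:
g(0) = mex{} = 0
g(1) = mex{} = 0
g(2) = mex{} = 0
g(3) = mex{0} = 1
g(4) = mex{0} = 1
g(5) = mex{0} = 1
g(6) = mex{0,1} = 2
g(7) = mex{1} = 0
g(8) = mex{1} = 0
So g(8) = 0.
Stack B is a plain Nim stack of size 2, so its Grundy value is 2.
Build the Grundy sequence for stack C with g(k) = mex{g(k−s) : s ∈ {2, 4, 5, 6}, s ≤ k}:
k:     0  1  2  3  4  5  6  7  8  9
g(k):  0  0  1  1  2  2  3  3  0  0
So g(9) = 0.
For stack D, compute g(0), g(1), … with moves {3, 4}:
g(0) = mex{} = 0
g(1) = mex{} = 0
g(2) = mex{} = 0
g(3) = mex{0} = 1
g(4) = mex{0} = 1
g(5) = mex{0} = 1
g(6) = mex{0,1} = 2
g(7) = mex{1} = 0
So g(7) = 0.
By the Sprague-Grundy theorem, the Grundy value of a sum of independent games is the XOR of the component values.
Combined value = 0 XOR 2 XOR 0 XOR 0 = 2.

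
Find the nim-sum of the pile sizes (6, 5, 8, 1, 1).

Write each in binary and XOR column by column:
  0110  (6)
  0101  (5)
  1000  (8)
  0001  (1)
  0001  (1)
  ----
  1011  (11)

11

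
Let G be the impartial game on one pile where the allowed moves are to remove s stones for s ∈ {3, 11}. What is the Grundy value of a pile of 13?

Grundy values for subtraction set {3, 11}:
k:     0  1  2  3  4  5  6  7  8  9 10 11 12 13
g(k):  0  0  0  1  1  1  0  0  0  1  1  1  2  2
So g(13) = 2.

2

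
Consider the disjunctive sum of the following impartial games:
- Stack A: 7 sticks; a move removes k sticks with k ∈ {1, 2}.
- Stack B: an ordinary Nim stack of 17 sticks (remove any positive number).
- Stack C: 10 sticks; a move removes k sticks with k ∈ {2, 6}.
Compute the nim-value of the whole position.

For stack A, compute g(0), g(1), … with moves {1, 2}:
k:     0  1  2  3  4  5  6  7
g(k):  0  1  2  0  1  2  0  1
So g(7) = 1.
Stack B is a plain Nim stack of size 17, so its Grundy value is 17.
Build the Grundy sequence for stack C with g(k) = mex{g(k−s) : s ∈ {2, 6}, s ≤ k}:
g(0) = mex{} = 0
g(1) = mex{} = 0
g(2) = mex{0} = 1
g(3) = mex{0} = 1
g(4) = mex{1} = 0
g(5) = mex{1} = 0
g(6) = mex{0} = 1
g(7) = mex{0} = 1
g(8) = mex{1} = 0
g(9) = mex{1} = 0
g(10) = mex{0} = 1
So g(10) = 1.
By the Sprague-Grundy theorem, the Grundy value of a sum of independent games is the XOR of the component values.
Combined value = 1 ⊕ 17 ⊕ 1 = 17.

17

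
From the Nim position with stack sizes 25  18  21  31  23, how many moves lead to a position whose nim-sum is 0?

5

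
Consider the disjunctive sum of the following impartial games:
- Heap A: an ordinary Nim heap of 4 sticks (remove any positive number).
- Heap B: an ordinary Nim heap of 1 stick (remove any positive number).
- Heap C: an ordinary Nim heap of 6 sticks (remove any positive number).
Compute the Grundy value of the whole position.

Heap A is a plain Nim heap of size 4, so its Grundy value is 4.
Heap B is a plain Nim heap of size 1, so its Grundy value is 1.
Heap C is a plain Nim heap of size 6, so its Grundy value is 6.
The value of a disjunctive sum is the nim-sum of the parts.
Combined value = 4 XOR 1 XOR 6 = 3.

3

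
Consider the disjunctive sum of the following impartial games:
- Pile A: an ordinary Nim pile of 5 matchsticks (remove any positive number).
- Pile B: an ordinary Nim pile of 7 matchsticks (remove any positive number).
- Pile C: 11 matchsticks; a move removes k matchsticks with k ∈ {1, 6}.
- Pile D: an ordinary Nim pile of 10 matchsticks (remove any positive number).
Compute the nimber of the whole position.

8

Pile A is a plain Nim pile of size 5, so its Grundy value is 5.
Pile B is a plain Nim pile of size 7, so its Grundy value is 7.
For pile C, compute g(0), g(1), … with moves {1, 6}:
g(0) = mex{} = 0
g(1) = mex{0} = 1
g(2) = mex{1} = 0
g(3) = mex{0} = 1
g(4) = mex{1} = 0
g(5) = mex{0} = 1
g(6) = mex{0,1} = 2
g(7) = mex{1,2} = 0
g(8) = mex{0} = 1
g(9) = mex{1} = 0
g(10) = mex{0} = 1
g(11) = mex{1} = 0
So g(11) = 0.
Pile D is a plain Nim pile of size 10, so its Grundy value is 10.
The value of a disjunctive sum is the nim-sum of the parts.
Combined value = 5 XOR 7 XOR 0 XOR 10 = 8.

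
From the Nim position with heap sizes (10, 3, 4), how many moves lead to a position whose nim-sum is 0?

In binary:
  1010  (10)
  0011  (3)
  0100  (4)
  ----
  1101  (13)
The overall nim-sum is X = 13. A heap of size p has a winning move iff p XOR X < p (reduce it to p XOR X).
  10: 10 XOR 13 = 7 < 10 — winning move (to 7).
  3: 3 XOR 13 = 14 ≥ 3 — no move.
  4: 4 XOR 13 = 9 ≥ 4 — no move.
That gives 1 winning move.

1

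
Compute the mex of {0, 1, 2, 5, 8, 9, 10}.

3

The values 0, 1, 2 are all present; 3 is the first non-negative integer missing from the set.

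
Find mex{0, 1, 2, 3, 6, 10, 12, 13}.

The values 0, 1, 2, 3 are all present; 4 is the first non-negative integer missing from the set.

4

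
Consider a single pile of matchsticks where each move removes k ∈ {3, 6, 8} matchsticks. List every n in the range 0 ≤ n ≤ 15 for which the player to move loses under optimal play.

Compute g(0), g(1), … for moves {3, 6, 8}:
k:     0  1  2  3  4  5  6  7  8  9 10 11 12 13 14 15
g(k):  0  0  0  1  1  1  2  2  2  3  3  0  0  0  1  1
The P-positions (g = 0) in 0..15 are 0, 1, 2, 11, 12, 13.

0, 1, 2, 11, 12, 13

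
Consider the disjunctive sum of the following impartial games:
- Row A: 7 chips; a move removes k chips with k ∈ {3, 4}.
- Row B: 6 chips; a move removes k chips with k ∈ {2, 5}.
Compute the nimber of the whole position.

1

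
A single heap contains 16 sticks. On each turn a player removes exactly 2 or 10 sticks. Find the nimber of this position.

0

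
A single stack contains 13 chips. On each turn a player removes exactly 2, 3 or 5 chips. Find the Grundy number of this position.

3

Grundy values for subtraction set {2, 3, 5}:
k:     0  1  2  3  4  5  6  7  8  9 10 11 12 13
g(k):  0  0  1  1  2  2  3  0  0  1  1  2  2  3
So g(13) = 3.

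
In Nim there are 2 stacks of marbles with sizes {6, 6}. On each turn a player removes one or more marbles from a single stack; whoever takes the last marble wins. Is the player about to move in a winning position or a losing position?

In binary:
  110  (6)
  110  (6)
  ---
  000  (0)
The nim-sum is 0, so this is a P-position: the player to move is in a losing position under optimal play.

Losing position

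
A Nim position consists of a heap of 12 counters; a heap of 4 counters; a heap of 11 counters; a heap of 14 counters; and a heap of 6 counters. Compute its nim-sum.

In binary:
  1100  (12)
  0100  (4)
  1011  (11)
  1110  (14)
  0110  (6)
  ----
  1011  (11)

11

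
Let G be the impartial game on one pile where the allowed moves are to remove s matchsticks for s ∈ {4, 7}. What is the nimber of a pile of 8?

2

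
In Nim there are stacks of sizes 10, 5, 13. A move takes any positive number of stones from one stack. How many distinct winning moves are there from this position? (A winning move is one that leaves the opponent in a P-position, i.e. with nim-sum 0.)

1

Nim-sum: 10 ⊕ 5 ⊕ 13 = 2.
The overall nim-sum is X = 2. A stack of size p has a winning move iff p XOR X < p (reduce it to p XOR X).
  10: 10 XOR 2 = 8 < 10 — winning move (to 8).
  5: 5 XOR 2 = 7 ≥ 5 — no move.
  13: 13 XOR 2 = 15 ≥ 13 — no move.
That gives 1 winning move.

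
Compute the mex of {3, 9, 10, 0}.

0 is in the set but 1 is not, so the mex is 1.

1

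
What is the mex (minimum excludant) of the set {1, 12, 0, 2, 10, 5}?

The values 0, 1, 2 are all present; 3 is the first non-negative integer missing from the set.

3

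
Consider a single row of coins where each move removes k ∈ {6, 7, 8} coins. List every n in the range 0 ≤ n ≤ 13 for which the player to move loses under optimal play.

Grundy values for subtraction set {6, 7, 8}:
g(0) = mex{} = 0
g(1) = mex{} = 0
g(2) = mex{} = 0
g(3) = mex{} = 0
g(4) = mex{} = 0
g(5) = mex{} = 0
g(6) = mex{0} = 1
g(7) = mex{0} = 1
g(8) = mex{0} = 1
g(9) = mex{0} = 1
g(10) = mex{0} = 1
g(11) = mex{0} = 1
g(12) = mex{0,1} = 2
g(13) = mex{0,1} = 2
The P-positions (g = 0) in 0..13 are 0, 1, 2, 3, 4, 5.

0, 1, 2, 3, 4, 5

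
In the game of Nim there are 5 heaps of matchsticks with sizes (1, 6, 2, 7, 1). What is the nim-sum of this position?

3

In binary:
  001  (1)
  110  (6)
  010  (2)
  111  (7)
  001  (1)
  ---
  011  (3)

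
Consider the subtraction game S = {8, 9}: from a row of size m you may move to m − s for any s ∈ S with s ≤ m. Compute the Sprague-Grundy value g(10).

1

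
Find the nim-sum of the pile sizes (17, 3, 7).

21

Compute the nim-sum pairwise:
17 ⊕ 3 = 18
18 ⊕ 7 = 21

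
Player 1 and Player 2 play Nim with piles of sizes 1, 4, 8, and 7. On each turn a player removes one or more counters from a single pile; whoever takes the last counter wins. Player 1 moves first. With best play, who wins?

Compute the nim-sum pairwise:
1 ^ 4 = 5
5 ^ 8 = 13
13 ^ 7 = 10
The nim-sum is 10 ≠ 0, so this is an N-position: the player to move can win; Player 1 has a winning move.

Player 1 wins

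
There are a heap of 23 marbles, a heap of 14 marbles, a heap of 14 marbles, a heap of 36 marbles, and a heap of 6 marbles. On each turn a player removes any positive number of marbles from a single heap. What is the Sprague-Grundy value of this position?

53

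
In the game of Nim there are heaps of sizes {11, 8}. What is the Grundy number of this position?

3

Write each in binary and XOR column by column:
  1011  (11)
  1000  (8)
  ----
  0011  (3)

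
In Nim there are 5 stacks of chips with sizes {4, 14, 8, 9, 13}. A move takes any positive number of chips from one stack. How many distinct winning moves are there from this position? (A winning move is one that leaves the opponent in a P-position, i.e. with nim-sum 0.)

Nim-sum: 4 ⊕ 14 ⊕ 8 ⊕ 9 ⊕ 13 = 6.
The overall nim-sum is X = 6. A stack of size p has a winning move iff p XOR X < p (reduce it to p XOR X).
  4: 4 XOR 6 = 2 < 4 — winning move (to 2).
  14: 14 XOR 6 = 8 < 14 — winning move (to 8).
  8: 8 XOR 6 = 14 ≥ 8 — no move.
  9: 9 XOR 6 = 15 ≥ 9 — no move.
  13: 13 XOR 6 = 11 < 13 — winning move (to 11).
That gives 3 winning moves.

3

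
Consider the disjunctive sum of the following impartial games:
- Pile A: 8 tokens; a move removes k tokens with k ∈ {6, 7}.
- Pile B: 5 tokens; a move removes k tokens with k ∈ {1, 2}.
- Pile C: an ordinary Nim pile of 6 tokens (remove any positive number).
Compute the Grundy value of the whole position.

5

Grundy values for pile A (subtraction set {6, 7}):
k:     0  1  2  3  4  5  6  7  8
g(k):  0  0  0  0  0  0  1  1  1
So g(8) = 1.
Grundy values for pile B (subtraction set {1, 2}):
k:     0  1  2  3  4  5
g(k):  0  1  2  0  1  2
So g(5) = 2.
Pile C is a plain Nim pile of size 6, so its Grundy value is 6.
By the Sprague-Grundy theorem, the Grundy value of a sum of independent games is the XOR of the component values.
Combined value = 1 ⊕ 2 ⊕ 6 = 5.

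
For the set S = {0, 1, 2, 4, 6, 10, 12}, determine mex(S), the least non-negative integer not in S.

3

The values 0, 1, 2 are all present; 3 is the first non-negative integer missing from the set.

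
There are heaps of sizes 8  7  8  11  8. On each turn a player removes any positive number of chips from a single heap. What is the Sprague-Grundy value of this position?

4

Nim-sum: 8 ⊕ 7 ⊕ 8 ⊕ 11 ⊕ 8 = 4.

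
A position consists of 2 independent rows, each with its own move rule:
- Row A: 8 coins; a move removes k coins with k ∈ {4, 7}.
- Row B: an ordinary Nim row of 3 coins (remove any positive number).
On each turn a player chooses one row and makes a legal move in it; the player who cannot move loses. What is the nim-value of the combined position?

For row A, compute g(0), g(1), … with moves {4, 7}:
g(0) = mex{} = 0
g(1) = mex{} = 0
g(2) = mex{} = 0
g(3) = mex{} = 0
g(4) = mex{0} = 1
g(5) = mex{0} = 1
g(6) = mex{0} = 1
g(7) = mex{0} = 1
g(8) = mex{0,1} = 2
So g(8) = 2.
Row B is a plain Nim row of size 3, so its Grundy value is 3.
The value of a disjunctive sum is the nim-sum of the parts.
Combined value = 2 ⊕ 3 = 1.

1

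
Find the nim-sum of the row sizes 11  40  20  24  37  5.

15

In binary:
  001011  (11)
  101000  (40)
  010100  (20)
  011000  (24)
  100101  (37)
  000101  (5)
  ------
  001111  (15)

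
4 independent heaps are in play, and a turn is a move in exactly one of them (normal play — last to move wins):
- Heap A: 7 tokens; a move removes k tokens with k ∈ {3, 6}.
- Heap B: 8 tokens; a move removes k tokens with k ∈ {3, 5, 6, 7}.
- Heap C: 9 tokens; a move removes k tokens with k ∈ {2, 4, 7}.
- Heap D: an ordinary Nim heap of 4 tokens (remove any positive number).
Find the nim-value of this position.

Build the Grundy sequence for heap A with g(k) = mex{g(k−s) : s ∈ {3, 6}, s ≤ k}:
g(0) = mex{} = 0
g(1) = mex{} = 0
g(2) = mex{} = 0
g(3) = mex{0} = 1
g(4) = mex{0} = 1
g(5) = mex{0} = 1
g(6) = mex{0,1} = 2
g(7) = mex{0,1} = 2
So g(7) = 2.
Grundy values for heap B (subtraction set {3, 5, 6, 7}):
g(0) = mex{} = 0
g(1) = mex{} = 0
g(2) = mex{} = 0
g(3) = mex{0} = 1
g(4) = mex{0} = 1
g(5) = mex{0} = 1
g(6) = mex{0,1} = 2
g(7) = mex{0,1} = 2
g(8) = mex{0,1} = 2
So g(8) = 2.
Build the Grundy sequence for heap C with g(k) = mex{g(k−s) : s ∈ {2, 4, 7}, s ≤ k}:
k:     0  1  2  3  4  5  6  7  8  9
g(k):  0  0  1  1  2  2  0  3  1  0
So g(9) = 0.
Heap D is a plain Nim heap of size 4, so its Grundy value is 4.
The value of a disjunctive sum is the nim-sum of the parts.
Combined value = 2 ⊕ 2 ⊕ 0 ⊕ 4 = 4.

4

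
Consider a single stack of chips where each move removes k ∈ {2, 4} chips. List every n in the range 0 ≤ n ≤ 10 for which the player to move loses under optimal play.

0, 1, 6, 7

Grundy values for subtraction set {2, 4}:
g(0) = mex{} = 0
g(1) = mex{} = 0
g(2) = mex{0} = 1
g(3) = mex{0} = 1
g(4) = mex{0,1} = 2
g(5) = mex{0,1} = 2
g(6) = mex{1,2} = 0
g(7) = mex{1,2} = 0
g(8) = mex{0,2} = 1
g(9) = mex{0,2} = 1
g(10) = mex{0,1} = 2
The P-positions (g = 0) in 0..10 are 0, 1, 6, 7.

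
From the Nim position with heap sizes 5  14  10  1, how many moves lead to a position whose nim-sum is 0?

Nim-sum: 5 XOR 14 XOR 10 XOR 1 = 0.
The nim-sum is already 0, so every move leaves a nonzero nim-sum — there are no winning moves.

0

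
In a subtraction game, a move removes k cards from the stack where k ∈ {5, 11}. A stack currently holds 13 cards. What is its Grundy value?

2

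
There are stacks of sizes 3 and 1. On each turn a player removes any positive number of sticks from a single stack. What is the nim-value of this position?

2

Write each in binary and XOR column by column:
  11  (3)
  01  (1)
  --
  10  (2)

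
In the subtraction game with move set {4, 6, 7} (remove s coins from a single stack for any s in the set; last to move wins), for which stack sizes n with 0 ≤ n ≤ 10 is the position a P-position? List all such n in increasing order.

Compute g(0), g(1), … for moves {4, 6, 7}:
g(0) = mex{} = 0
g(1) = mex{} = 0
g(2) = mex{} = 0
g(3) = mex{} = 0
g(4) = mex{0} = 1
g(5) = mex{0} = 1
g(6) = mex{0} = 1
g(7) = mex{0} = 1
g(8) = mex{0,1} = 2
g(9) = mex{0,1} = 2
g(10) = mex{0,1} = 2
The P-positions (g = 0) in 0..10 are 0, 1, 2, 3.

0, 1, 2, 3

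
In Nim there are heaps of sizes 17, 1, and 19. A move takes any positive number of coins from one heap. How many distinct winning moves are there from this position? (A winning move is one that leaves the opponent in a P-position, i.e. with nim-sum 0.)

In binary:
  10001  (17)
  00001  (1)
  10011  (19)
  -----
  00011  (3)
The overall nim-sum is X = 3. A heap of size p has a winning move iff p XOR X < p (reduce it to p XOR X).
  17: 17 XOR 3 = 18 ≥ 17 — no move.
  1: 1 XOR 3 = 2 ≥ 1 — no move.
  19: 19 XOR 3 = 16 < 19 — winning move (to 16).
That gives 1 winning move.

1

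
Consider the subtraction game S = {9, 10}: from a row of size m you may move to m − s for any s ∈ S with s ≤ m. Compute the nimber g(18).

2

Build the Grundy sequence with g(k) = mex{g(k−s) : s ∈ {9, 10}, s ≤ k}:
k:     0  1  2  3  4  5  6  7  8  9 10 11 12 13 14 15 16 17 18
g(k):  0  0  0  0  0  0  0  0  0  1  1  1  1  1  1  1  1  1  2
So g(18) = 2.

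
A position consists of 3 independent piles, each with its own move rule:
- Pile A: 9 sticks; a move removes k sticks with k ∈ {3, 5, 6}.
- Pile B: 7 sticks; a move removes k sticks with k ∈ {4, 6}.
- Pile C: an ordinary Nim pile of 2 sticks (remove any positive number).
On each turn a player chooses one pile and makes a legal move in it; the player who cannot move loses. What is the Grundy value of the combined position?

Build the Grundy sequence for pile A with g(k) = mex{g(k−s) : s ∈ {3, 5, 6}, s ≤ k}:
k:     0  1  2  3  4  5  6  7  8  9
g(k):  0  0  0  1  1  1  2  2  2  0
So g(9) = 0.
For pile B, compute g(0), g(1), … with moves {4, 6}:
g(0) = mex{} = 0
g(1) = mex{} = 0
g(2) = mex{} = 0
g(3) = mex{} = 0
g(4) = mex{0} = 1
g(5) = mex{0} = 1
g(6) = mex{0} = 1
g(7) = mex{0} = 1
So g(7) = 1.
Pile C is a plain Nim pile of size 2, so its Grundy value is 2.
By the Sprague-Grundy theorem, the Grundy value of a sum of independent games is the XOR of the component values.
Combined value = 0 XOR 1 XOR 2 = 3.

3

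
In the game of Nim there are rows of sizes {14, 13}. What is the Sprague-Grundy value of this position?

3

Nim-sum: 14 ⊕ 13 = 3.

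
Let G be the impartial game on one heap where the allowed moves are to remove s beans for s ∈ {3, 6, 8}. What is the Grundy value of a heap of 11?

Build the Grundy sequence with g(k) = mex{g(k−s) : s ∈ {3, 6, 8}, s ≤ k}:
k:     0  1  2  3  4  5  6  7  8  9 10 11
g(k):  0  0  0  1  1  1  2  2  2  3  3  0
So g(11) = 0.

0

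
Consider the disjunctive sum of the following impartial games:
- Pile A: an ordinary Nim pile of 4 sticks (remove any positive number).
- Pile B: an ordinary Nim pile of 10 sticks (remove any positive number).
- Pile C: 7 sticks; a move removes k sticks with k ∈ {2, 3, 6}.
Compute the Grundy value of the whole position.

15

Pile A is a plain Nim pile of size 4, so its Grundy value is 4.
Pile B is a plain Nim pile of size 10, so its Grundy value is 10.
For pile C, compute g(0), g(1), … with moves {2, 3, 6}:
g(0) = mex{} = 0
g(1) = mex{} = 0
g(2) = mex{0} = 1
g(3) = mex{0} = 1
g(4) = mex{0,1} = 2
g(5) = mex{1} = 0
g(6) = mex{0,1,2} = 3
g(7) = mex{0,2} = 1
So g(7) = 1.
By the Sprague-Grundy theorem, the Grundy value of a sum of independent games is the XOR of the component values.
Combined value = 4 XOR 10 XOR 1 = 15.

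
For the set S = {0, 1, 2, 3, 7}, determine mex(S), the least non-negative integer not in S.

The values 0, 1, 2, 3 are all present; 4 is the first non-negative integer missing from the set.

4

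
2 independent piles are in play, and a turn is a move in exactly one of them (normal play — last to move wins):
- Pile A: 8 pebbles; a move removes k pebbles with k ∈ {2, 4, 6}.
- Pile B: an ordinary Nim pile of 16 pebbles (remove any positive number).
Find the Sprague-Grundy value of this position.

16

Build the Grundy sequence for pile A with g(k) = mex{g(k−s) : s ∈ {2, 4, 6}, s ≤ k}:
k:     0  1  2  3  4  5  6  7  8
g(k):  0  0  1  1  2  2  3  3  0
So g(8) = 0.
Pile B is a plain Nim pile of size 16, so its Grundy value is 16.
The value of a disjunctive sum is the nim-sum of the parts.
Combined value = 0 ⊕ 16 = 16.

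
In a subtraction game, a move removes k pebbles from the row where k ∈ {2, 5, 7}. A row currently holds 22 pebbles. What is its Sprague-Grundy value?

0

Grundy values for subtraction set {2, 5, 7}:
k:     0  1  2  3  4  5  6  7  8  9 10 11 12 13 14 15 16 17 18 19 20 21 22
g(k):  0  0  1  1  0  2  1  3  2  2  0  3  1  0  0  1  1  2  2  3  3  2  0
So g(22) = 0.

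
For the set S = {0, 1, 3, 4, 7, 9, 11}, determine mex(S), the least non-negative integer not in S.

The values 0, 1 are all present; 2 is the first non-negative integer missing from the set.

2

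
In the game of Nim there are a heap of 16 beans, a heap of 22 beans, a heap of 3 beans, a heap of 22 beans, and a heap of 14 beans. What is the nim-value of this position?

29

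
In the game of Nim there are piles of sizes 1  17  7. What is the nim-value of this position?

23

Nim-sum: 1 ⊕ 17 ⊕ 7 = 23.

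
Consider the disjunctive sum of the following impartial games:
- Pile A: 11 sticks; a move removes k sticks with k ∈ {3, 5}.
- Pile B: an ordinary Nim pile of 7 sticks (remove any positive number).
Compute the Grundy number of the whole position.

6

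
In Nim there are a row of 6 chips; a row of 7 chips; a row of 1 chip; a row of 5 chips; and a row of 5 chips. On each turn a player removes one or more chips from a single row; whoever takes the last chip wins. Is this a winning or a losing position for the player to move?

Losing position

Compute the nim-sum pairwise:
6 ⊕ 7 = 1
1 ⊕ 1 = 0
0 ⊕ 5 = 5
5 ⊕ 5 = 0
The nim-sum is 0, so this is a P-position: the player to move is in a losing position under optimal play.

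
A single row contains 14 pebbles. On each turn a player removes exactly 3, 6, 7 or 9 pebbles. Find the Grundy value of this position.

0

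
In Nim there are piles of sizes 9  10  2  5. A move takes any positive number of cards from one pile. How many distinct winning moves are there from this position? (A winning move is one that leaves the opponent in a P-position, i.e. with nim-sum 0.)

1

Compute the nim-sum pairwise:
9 ^ 10 = 3
3 ^ 2 = 1
1 ^ 5 = 4
The overall nim-sum is X = 4. A pile of size p has a winning move iff p XOR X < p (reduce it to p XOR X).
  9: 9 XOR 4 = 13 ≥ 9 — no move.
  10: 10 XOR 4 = 14 ≥ 10 — no move.
  2: 2 XOR 4 = 6 ≥ 2 — no move.
  5: 5 XOR 4 = 1 < 5 — winning move (to 1).
That gives 1 winning move.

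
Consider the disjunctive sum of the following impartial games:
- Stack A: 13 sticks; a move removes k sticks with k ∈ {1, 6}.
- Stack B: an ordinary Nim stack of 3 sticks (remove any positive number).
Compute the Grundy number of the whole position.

1

For stack A, compute g(0), g(1), … with moves {1, 6}:
g(0) = mex{} = 0
g(1) = mex{0} = 1
g(2) = mex{1} = 0
g(3) = mex{0} = 1
g(4) = mex{1} = 0
g(5) = mex{0} = 1
g(6) = mex{0,1} = 2
g(7) = mex{1,2} = 0
g(8) = mex{0} = 1
g(9) = mex{1} = 0
g(10) = mex{0} = 1
g(11) = mex{1} = 0
g(12) = mex{0,2} = 1
g(13) = mex{0,1} = 2
So g(13) = 2.
Stack B is a plain Nim stack of size 3, so its Grundy value is 3.
The value of a disjunctive sum is the nim-sum of the parts.
Combined value = 2 XOR 3 = 1.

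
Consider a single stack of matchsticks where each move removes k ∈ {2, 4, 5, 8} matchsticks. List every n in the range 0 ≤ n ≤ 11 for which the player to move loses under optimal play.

0, 1, 7, 10

Grundy values for subtraction set {2, 4, 5, 8}:
g(0) = mex{} = 0
g(1) = mex{} = 0
g(2) = mex{0} = 1
g(3) = mex{0} = 1
g(4) = mex{0,1} = 2
g(5) = mex{0,1} = 2
g(6) = mex{0,1,2} = 3
g(7) = mex{1,2} = 0
g(8) = mex{0,1,2,3} = 4
g(9) = mex{0,2} = 1
g(10) = mex{1,2,3,4} = 0
g(11) = mex{0,1,3} = 2
The P-positions (g = 0) in 0..11 are 0, 1, 7, 10.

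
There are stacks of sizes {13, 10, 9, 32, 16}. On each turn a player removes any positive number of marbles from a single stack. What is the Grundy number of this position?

62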